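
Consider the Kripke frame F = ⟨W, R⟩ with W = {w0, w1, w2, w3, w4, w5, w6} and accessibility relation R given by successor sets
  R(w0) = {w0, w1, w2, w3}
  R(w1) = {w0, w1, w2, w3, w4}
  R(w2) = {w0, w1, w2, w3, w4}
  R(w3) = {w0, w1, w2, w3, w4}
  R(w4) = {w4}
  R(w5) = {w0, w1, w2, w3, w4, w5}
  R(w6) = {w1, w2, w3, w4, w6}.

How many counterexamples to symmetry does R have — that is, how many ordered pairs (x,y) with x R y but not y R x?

Enumerating: (w1,w4), (w2,w4), (w3,w4), (w5,w0), (w5,w1), (w5,w2), (w5,w3), (w5,w4), (w6,w1), (w6,w2), (w6,w3), (w6,w4).

12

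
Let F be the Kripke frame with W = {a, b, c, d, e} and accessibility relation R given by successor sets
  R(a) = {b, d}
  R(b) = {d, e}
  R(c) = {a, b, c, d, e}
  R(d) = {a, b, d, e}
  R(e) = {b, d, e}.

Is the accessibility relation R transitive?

No

Transitive: no — a R b and b R e, but not a R e.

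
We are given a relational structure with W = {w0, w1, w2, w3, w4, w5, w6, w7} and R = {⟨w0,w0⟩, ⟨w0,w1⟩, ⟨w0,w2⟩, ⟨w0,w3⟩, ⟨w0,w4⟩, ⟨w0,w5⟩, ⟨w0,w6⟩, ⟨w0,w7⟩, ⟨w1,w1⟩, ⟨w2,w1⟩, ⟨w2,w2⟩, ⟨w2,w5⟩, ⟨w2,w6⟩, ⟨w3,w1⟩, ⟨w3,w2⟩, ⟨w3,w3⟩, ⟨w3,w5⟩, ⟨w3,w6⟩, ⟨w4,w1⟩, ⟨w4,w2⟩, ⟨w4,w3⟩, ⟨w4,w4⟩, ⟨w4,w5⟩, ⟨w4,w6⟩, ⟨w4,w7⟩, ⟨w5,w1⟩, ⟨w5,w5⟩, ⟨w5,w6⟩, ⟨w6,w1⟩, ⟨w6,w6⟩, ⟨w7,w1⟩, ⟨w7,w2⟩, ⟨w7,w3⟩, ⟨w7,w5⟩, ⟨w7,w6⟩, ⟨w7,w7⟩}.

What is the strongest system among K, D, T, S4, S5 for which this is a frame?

Serial (axiom D): yes — every world has a successor (e.g. w0 R w0).
Reflexive (axiom T): yes — every world is R-related to itself.
Transitive (axiom 4): yes — every two-step R-path is closed by a direct edge.
Euclidean (axiom 5): no — w0 R w1 and w0 R w2, but not w1 R w2.
So F validates K, D, T, S4; S5 would additionally require R to be Euclidean. The strongest is S4.

S4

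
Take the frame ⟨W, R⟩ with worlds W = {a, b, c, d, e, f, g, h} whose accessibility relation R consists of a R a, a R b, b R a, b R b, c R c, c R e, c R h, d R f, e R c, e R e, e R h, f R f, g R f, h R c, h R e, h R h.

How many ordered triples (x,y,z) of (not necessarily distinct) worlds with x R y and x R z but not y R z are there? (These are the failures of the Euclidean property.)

R is Euclidean; there are no such tuples.

0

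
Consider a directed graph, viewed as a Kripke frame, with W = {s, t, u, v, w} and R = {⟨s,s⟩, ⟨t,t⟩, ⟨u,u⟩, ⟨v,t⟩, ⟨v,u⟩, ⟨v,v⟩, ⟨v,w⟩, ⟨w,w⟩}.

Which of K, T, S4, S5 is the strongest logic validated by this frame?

S4

Reflexive (axiom T): yes — every world is R-related to itself.
Transitive (axiom 4): yes — every two-step R-path is closed by a direct edge.
Euclidean (axiom 5): no — v R t and v R u, but not t R u.
So F validates K, T, S4; S5 would additionally require R to be Euclidean. The strongest is S4.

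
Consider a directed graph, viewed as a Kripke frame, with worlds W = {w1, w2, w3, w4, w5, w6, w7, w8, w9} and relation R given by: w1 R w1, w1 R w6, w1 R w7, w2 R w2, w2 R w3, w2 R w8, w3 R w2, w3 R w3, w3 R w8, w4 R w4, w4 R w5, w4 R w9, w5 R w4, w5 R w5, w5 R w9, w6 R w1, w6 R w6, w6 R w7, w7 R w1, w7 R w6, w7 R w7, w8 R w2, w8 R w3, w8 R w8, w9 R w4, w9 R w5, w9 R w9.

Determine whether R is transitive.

Transitive: yes — every two-step R-path is closed by a direct edge.

Yes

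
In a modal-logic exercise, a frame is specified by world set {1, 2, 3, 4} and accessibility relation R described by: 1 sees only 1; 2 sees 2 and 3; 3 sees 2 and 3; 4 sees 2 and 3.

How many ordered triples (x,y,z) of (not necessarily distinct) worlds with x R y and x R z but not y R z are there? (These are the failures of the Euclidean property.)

R is Euclidean; there are no such tuples.

0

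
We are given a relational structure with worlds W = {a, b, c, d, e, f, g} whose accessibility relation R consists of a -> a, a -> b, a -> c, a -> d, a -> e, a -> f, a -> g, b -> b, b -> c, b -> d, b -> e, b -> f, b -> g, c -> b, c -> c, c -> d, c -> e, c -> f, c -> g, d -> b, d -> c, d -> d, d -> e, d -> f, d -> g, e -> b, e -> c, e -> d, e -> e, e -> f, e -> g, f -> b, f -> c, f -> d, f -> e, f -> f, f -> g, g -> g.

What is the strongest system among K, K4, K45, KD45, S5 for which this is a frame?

Transitive (axiom 4): yes — every two-step R-path is closed by a direct edge.
Euclidean (axiom 5): no — a R g and a R b, but not g R b.
Serial (axiom D): yes — every world has a successor (e.g. a R a).
Reflexive (axiom T): yes — every world is R-related to itself.
So F validates K, K4; K45 would additionally require R to be Euclidean. The strongest is K4.

K4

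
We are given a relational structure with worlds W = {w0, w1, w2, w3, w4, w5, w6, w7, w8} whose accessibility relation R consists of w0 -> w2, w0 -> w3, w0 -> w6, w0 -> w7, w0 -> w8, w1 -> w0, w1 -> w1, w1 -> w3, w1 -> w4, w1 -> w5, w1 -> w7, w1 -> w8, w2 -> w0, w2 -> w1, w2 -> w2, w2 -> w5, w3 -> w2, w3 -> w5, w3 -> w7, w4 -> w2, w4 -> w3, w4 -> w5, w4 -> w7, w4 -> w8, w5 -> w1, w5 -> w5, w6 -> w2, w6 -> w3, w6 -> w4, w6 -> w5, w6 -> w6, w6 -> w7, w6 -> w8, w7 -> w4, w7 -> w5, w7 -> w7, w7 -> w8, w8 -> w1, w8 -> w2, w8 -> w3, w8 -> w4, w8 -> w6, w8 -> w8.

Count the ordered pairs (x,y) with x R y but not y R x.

25

Enumerating: (w0,w3), (w0,w6), (w0,w7), (w0,w8), (w1,w0), (w1,w3), (w1,w4), (w1,w7), (w2,w1), (w2,w5), (w3,w2), (w3,w5), … and 13 more.
Total: 25.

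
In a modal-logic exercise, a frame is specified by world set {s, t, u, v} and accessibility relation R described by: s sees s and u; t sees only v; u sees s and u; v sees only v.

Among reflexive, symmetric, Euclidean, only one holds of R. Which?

Reflexive: no — t is not related to itself.
Symmetric: no — t R v but not v R t.
Euclidean: yes — any two successors of a common world are R-related.
Only Euclidean holds.

Euclidean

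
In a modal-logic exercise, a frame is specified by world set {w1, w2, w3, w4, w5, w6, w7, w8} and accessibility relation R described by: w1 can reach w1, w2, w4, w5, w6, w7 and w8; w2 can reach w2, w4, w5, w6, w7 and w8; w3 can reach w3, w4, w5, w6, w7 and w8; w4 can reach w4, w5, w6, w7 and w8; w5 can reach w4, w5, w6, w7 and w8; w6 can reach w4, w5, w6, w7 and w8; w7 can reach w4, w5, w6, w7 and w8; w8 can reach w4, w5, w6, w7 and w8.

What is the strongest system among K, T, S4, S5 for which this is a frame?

Reflexive (axiom T): yes — every world is R-related to itself.
Transitive (axiom 4): yes — every two-step R-path is closed by a direct edge.
Euclidean (axiom 5): no — w1 R w4 and w1 R w2, but not w4 R w2.
So F validates K, T, S4; S5 would additionally require R to be Euclidean. The strongest is S4.

S4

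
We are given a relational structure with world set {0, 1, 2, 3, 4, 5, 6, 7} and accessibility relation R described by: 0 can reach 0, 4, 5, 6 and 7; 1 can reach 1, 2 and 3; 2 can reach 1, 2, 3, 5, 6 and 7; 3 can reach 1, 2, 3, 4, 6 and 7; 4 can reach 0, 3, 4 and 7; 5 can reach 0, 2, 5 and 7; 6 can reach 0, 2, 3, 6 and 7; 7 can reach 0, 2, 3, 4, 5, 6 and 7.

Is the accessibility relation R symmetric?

Yes

Symmetric: yes — every pair in R has its reverse in R.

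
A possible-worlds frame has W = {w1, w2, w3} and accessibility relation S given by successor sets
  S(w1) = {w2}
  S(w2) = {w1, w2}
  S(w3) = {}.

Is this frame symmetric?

Symmetric: yes — every pair in S has its reverse in S.

Yes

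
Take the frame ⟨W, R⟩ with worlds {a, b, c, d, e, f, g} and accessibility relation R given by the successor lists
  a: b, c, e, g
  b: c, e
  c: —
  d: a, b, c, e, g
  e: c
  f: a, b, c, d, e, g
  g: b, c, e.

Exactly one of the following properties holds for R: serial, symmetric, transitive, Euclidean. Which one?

Serial: no — c has no R-successor.
Symmetric: no — a R b but not b R a.
Transitive: yes — every two-step R-path is closed by a direct edge.
Euclidean: no — a R b and a R g, but not b R g.
Only transitive holds.

transitive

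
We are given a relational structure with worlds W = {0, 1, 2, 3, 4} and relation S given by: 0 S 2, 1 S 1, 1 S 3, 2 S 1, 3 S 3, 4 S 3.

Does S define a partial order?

No

Reflexive: no — 0 is not related to itself.
Transitive: no — 0 S 2 and 2 S 1, but not 0 S 1.
Antisymmetric: yes — no distinct pair is related both ways.
So S is not a partial order.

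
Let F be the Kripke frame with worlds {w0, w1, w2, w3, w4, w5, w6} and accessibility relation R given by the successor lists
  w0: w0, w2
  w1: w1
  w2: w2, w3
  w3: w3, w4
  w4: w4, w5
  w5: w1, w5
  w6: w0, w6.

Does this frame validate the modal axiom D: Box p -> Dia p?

Yes

By correspondence theory, D is valid on a frame iff R is serial.
Serial: yes — every world has a successor (e.g. w0 R w0).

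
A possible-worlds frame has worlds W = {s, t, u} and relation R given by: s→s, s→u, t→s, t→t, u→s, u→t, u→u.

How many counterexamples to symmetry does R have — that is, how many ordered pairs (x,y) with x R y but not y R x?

Enumerating: (t,s), (u,t).

2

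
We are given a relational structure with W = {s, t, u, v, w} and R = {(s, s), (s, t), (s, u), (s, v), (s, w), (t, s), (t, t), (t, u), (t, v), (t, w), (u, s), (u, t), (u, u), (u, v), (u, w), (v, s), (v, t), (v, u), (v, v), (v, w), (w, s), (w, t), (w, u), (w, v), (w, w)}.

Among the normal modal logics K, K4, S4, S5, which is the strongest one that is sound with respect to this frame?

Transitive (axiom 4): yes — every two-step R-path is closed by a direct edge.
Reflexive (axiom T): yes — every world is R-related to itself.
Euclidean (axiom 5): yes — any two successors of a common world are R-related.
So F validates K, K4, S4, S5. The strongest is S5.

S5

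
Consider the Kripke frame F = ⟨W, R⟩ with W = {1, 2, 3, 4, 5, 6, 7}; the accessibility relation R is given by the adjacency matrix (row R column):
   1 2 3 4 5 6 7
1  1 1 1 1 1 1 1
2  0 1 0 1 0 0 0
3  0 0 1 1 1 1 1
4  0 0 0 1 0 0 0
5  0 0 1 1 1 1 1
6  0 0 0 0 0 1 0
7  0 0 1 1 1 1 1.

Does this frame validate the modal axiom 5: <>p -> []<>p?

Axiom 5 corresponds to the accessibility relation being Euclidean.
Euclidean: no — 1 R 2 and 1 R 3, but not 2 R 3.

No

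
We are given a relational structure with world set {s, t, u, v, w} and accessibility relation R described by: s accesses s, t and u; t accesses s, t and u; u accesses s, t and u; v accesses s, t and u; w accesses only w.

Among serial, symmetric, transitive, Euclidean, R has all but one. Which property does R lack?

symmetric

Serial: yes — every world has a successor (e.g. s R s).
Symmetric: no — v R s but not s R v.
Transitive: yes — every two-step R-path is closed by a direct edge.
Euclidean: yes — any two successors of a common world are R-related.
Only symmetric fails.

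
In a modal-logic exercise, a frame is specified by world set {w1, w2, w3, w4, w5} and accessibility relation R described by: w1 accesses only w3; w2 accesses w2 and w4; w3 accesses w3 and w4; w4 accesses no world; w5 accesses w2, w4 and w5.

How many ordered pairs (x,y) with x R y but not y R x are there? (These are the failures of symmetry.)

5

Enumerating: (w1,w3), (w2,w4), (w3,w4), (w5,w2), (w5,w4).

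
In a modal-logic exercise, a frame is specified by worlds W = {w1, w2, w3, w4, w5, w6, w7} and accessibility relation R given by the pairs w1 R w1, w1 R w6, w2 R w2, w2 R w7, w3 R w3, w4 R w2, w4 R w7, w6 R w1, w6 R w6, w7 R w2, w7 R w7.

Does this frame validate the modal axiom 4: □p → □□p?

By correspondence theory, 4 is valid on a frame iff R is transitive.
Transitive: yes — every two-step R-path is closed by a direct edge.

Yes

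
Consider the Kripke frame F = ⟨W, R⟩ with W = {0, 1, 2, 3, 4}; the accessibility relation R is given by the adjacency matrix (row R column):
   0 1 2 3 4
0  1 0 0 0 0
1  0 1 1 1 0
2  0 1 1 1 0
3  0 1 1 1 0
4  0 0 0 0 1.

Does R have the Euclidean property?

Yes

Euclidean: yes — any two successors of a common world are R-related.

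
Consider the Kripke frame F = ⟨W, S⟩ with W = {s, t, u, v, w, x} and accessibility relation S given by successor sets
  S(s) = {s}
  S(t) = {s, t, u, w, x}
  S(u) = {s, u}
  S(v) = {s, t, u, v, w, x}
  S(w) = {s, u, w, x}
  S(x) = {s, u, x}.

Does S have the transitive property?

Yes

Transitive: yes — every two-step S-path is closed by a direct edge.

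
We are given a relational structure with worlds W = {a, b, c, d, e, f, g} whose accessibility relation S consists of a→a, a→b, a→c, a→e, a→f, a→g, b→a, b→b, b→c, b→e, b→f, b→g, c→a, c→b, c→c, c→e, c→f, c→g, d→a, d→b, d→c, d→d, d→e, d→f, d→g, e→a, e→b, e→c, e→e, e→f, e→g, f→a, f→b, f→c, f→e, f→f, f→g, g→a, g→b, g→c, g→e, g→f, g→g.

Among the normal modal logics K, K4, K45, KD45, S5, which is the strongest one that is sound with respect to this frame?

Transitive (axiom 4): yes — every two-step S-path is closed by a direct edge.
Euclidean (axiom 5): no — d S a and d S d, but not a S d.
Serial (axiom D): yes — every world has a successor (e.g. a S a).
Reflexive (axiom T): yes — every world is S-related to itself.
So F validates K, K4; K45 would additionally require S to be Euclidean. The strongest is K4.

K4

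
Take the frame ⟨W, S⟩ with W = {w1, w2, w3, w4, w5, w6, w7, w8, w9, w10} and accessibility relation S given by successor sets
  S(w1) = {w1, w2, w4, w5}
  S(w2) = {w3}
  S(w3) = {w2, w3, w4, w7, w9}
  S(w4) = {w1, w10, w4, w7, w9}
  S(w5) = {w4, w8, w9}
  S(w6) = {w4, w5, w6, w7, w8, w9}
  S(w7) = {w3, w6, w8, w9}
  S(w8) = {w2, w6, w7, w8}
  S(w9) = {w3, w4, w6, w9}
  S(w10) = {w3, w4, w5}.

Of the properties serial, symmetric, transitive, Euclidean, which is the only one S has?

Serial: yes — every world has a successor (e.g. w1 S w1).
Symmetric: no — w1 S w2 but not w2 S w1.
Transitive: no — w1 S w2 and w2 S w3, but not w1 S w3.
Euclidean: no — w1 S w2 and w1 S w4, but not w2 S w4.
Only serial holds.

serial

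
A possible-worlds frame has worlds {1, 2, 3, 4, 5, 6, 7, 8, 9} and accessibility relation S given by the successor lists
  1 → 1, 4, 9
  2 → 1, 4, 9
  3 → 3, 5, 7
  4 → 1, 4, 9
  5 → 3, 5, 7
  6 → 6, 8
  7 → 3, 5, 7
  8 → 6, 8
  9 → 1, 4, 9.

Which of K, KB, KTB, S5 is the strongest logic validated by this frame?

Symmetric (axiom B): no — 2 S 1 but not 1 S 2.
Reflexive (axiom T): no — 2 is not related to itself.
Euclidean (axiom 5): yes — any two successors of a common world are S-related.
So F validates K; KB would additionally require S to be symmetric. The strongest is K.

K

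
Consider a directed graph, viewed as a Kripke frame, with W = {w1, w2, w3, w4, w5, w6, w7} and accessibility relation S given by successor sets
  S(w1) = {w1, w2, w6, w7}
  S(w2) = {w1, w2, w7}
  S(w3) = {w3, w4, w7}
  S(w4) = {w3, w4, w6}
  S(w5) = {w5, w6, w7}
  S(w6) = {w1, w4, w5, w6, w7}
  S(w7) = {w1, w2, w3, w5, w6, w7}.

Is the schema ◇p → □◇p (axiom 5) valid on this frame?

By correspondence theory, 5 is valid on a frame iff S is Euclidean.
Euclidean: no — w1 S w2 and w1 S w6, but not w2 S w6.

No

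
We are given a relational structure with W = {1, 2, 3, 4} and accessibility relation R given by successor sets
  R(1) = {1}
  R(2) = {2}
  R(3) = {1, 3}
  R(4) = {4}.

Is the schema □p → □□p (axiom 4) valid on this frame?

By correspondence theory, 4 is valid on a frame iff R is transitive.
Transitive: yes — every two-step R-path is closed by a direct edge.

Yes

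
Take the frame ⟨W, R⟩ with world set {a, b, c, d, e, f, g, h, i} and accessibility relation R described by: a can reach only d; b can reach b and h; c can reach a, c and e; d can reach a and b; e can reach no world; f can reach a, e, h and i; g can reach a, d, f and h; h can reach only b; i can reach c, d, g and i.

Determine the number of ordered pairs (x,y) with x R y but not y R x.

14

Enumerating: (c,a), (c,e), (d,b), (f,a), (f,e), (f,h), (f,i), (g,a), (g,d), (g,f), (g,h), (i,c), (i,d), (i,g).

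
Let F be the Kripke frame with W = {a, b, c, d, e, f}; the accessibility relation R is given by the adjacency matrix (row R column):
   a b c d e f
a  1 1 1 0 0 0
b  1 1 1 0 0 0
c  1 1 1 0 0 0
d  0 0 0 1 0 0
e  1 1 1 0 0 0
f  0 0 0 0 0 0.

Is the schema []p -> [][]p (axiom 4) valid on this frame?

Yes

The schema 4 characterises exactly the transitive frames.
Transitive: yes — every two-step R-path is closed by a direct edge.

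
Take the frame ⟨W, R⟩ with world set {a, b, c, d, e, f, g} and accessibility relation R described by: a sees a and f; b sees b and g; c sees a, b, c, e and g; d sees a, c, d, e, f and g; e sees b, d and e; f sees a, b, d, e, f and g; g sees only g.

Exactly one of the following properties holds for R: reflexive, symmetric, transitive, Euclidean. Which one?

Reflexive: yes — every world is R-related to itself.
Symmetric: no — b R g but not g R b.
Transitive: no — a R f and f R b, but not a R b.
Euclidean: no — c R a and c R b, but not a R b.
Only reflexive holds.

reflexive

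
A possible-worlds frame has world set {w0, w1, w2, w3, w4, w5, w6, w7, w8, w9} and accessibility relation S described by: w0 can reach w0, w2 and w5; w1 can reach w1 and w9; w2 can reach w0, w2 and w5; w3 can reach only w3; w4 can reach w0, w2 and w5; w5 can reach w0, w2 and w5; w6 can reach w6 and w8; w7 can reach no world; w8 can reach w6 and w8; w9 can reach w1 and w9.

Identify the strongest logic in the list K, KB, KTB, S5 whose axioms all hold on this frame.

Symmetric (axiom B): no — w4 S w0 but not w0 S w4.
Reflexive (axiom T): no — w4 is not related to itself.
Euclidean (axiom 5): yes — any two successors of a common world are S-related.
So F validates K; KB would additionally require S to be symmetric. The strongest is K.

K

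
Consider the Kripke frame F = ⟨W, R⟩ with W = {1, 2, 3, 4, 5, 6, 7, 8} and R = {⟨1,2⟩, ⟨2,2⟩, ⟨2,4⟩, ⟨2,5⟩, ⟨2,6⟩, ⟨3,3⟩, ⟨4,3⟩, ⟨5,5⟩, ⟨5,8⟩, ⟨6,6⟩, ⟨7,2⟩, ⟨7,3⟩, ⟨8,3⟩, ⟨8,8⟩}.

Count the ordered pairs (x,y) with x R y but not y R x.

Enumerating: (1,2), (2,4), (2,5), (2,6), (4,3), (5,8), (7,2), (7,3), (8,3).

9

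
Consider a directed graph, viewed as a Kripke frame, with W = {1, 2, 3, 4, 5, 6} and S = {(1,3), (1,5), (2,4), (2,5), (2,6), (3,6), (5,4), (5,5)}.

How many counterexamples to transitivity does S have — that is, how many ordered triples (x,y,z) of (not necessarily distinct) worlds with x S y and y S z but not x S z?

Enumerating: (1,3,6), (1,5,4).

2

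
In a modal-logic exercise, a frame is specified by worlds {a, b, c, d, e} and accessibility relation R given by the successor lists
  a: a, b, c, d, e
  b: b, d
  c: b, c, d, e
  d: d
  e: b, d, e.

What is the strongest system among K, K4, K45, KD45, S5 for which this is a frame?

K4

Transitive (axiom 4): yes — every two-step R-path is closed by a direct edge.
Euclidean (axiom 5): no — a R b and a R c, but not b R c.
Serial (axiom D): yes — every world has a successor (e.g. a R a).
Reflexive (axiom T): yes — every world is R-related to itself.
So F validates K, K4; K45 would additionally require R to be Euclidean. The strongest is K4.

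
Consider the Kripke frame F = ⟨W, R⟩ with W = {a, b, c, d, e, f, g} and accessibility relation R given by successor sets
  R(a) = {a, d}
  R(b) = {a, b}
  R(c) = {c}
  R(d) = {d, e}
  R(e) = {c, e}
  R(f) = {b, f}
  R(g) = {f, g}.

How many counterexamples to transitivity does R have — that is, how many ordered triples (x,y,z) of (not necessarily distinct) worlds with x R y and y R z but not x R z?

5

Enumerating: (a,d,e), (b,a,d), (d,e,c), (f,b,a), (g,f,b).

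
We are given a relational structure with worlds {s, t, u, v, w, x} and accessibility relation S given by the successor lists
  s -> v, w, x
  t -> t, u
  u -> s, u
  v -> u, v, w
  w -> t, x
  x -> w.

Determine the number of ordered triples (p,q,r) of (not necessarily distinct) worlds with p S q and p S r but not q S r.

Enumerating: (s,v,x), (s,w,v), (s,w,w), (s,x,v), (s,x,x), (t,u,t), (u,s,s), (u,s,u), (v,u,v), (v,u,w), (v,w,u), (v,w,v), (v,w,w), (w,t,x), (w,x,t), (w,x,x), (x,w,w).

17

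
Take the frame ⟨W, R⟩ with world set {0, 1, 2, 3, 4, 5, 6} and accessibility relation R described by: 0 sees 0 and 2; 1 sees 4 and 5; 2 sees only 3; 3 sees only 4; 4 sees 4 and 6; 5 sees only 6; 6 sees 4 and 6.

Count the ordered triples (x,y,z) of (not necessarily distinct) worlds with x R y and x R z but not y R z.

Enumerating: (0,2,0), (0,2,2), (1,4,5), (1,5,4), (1,5,5), (2,3,3).

6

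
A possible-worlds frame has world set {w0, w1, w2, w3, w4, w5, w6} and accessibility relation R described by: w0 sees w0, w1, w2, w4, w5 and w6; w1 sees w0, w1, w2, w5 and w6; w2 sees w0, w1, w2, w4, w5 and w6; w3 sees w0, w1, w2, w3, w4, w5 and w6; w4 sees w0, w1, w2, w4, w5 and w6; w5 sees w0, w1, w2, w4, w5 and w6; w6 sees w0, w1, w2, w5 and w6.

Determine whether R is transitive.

No

Transitive: no — w1 R w0 and w0 R w4, but not w1 R w4.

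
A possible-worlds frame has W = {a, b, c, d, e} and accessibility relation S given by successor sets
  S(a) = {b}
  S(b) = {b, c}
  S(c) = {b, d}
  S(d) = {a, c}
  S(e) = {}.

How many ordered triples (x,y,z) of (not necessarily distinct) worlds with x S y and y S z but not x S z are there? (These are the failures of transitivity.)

8

Enumerating: (a,b,c), (b,c,d), (c,b,c), (c,d,a), (c,d,c), (d,a,b), (d,c,b), (d,c,d).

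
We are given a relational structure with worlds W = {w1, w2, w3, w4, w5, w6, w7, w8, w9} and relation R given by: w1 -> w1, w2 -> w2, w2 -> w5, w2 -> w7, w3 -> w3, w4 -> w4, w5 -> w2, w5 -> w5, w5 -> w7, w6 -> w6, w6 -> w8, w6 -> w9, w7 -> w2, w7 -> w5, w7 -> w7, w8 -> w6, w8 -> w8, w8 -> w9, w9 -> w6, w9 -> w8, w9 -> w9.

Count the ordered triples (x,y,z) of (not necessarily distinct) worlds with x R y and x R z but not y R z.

0

R is Euclidean; there are no such tuples.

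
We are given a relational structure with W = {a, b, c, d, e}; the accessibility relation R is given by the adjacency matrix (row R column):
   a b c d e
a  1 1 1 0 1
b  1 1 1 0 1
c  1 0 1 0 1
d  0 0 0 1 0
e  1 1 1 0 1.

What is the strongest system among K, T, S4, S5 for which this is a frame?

Reflexive (axiom T): yes — every world is R-related to itself.
Transitive (axiom 4): no — c R a and a R b, but not c R b.
Euclidean (axiom 5): no — a R c and a R b, but not c R b.
So F validates K, T; S4 would additionally require R to be transitive. The strongest is T.

T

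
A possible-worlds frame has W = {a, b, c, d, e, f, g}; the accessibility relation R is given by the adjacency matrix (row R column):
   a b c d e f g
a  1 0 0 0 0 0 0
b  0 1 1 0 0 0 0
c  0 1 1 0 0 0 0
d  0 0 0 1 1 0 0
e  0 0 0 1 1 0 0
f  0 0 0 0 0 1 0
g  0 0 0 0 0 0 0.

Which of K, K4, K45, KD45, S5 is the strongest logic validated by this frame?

Transitive (axiom 4): yes — every two-step R-path is closed by a direct edge.
Euclidean (axiom 5): yes — any two successors of a common world are R-related.
Serial (axiom D): no — g has no R-successor.
Reflexive (axiom T): no — g is not related to itself.
So F validates K, K4, K45; KD45 would additionally require R to be serial. The strongest is K45.

K45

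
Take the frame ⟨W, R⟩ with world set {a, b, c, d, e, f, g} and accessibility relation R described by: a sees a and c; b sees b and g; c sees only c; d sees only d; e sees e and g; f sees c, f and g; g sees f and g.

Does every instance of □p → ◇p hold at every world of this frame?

Yes

By correspondence theory, D is valid on a frame iff R is serial.
Serial: yes — every world has a successor (e.g. a R a).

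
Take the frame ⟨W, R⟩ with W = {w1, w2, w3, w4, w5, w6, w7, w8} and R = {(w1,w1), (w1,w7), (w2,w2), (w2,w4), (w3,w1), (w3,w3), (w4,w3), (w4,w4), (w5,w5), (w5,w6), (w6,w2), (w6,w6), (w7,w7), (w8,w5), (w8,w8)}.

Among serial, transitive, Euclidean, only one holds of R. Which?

serial

Serial: yes — every world has a successor (e.g. w1 R w1).
Transitive: no — w2 R w4 and w4 R w3, but not w2 R w3.
Euclidean: no — w1 R w7 and w1 R w1, but not w7 R w1.
Only serial holds.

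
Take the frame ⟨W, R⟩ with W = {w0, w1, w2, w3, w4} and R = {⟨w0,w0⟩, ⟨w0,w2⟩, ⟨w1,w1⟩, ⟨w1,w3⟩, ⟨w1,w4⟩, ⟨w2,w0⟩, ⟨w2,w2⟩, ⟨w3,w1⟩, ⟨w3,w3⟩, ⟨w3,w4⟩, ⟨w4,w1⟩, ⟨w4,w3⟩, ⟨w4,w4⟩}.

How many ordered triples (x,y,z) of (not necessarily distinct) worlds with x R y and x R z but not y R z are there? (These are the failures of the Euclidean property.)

R is Euclidean; there are no such tuples.

0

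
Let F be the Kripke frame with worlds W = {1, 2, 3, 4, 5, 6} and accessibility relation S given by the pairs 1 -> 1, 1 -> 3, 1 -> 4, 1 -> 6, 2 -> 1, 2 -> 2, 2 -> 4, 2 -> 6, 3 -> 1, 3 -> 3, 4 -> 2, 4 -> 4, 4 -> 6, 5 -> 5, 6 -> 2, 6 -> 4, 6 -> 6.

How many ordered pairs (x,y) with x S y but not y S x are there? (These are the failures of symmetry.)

3

Enumerating: (1,4), (1,6), (2,1).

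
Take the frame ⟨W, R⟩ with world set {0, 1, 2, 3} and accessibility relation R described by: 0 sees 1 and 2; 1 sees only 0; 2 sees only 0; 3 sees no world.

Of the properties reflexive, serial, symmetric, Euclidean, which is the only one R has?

symmetric

Reflexive: no — 0 is not related to itself.
Serial: no — 3 has no R-successor.
Symmetric: yes — every pair in R has its reverse in R.
Euclidean: no — 0 R 1 and 0 R 2, but not 1 R 2.
Only symmetric holds.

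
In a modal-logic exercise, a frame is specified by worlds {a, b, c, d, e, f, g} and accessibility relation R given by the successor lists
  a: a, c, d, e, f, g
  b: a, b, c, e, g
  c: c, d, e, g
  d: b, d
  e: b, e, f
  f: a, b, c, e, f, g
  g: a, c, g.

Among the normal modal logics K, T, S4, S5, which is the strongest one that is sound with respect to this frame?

Reflexive (axiom T): yes — every world is R-related to itself.
Transitive (axiom 4): no — a R d and d R b, but not a R b.
Euclidean (axiom 5): no — a R c and a R f, but not c R f.
So F validates K, T; S4 would additionally require R to be transitive. The strongest is T.

T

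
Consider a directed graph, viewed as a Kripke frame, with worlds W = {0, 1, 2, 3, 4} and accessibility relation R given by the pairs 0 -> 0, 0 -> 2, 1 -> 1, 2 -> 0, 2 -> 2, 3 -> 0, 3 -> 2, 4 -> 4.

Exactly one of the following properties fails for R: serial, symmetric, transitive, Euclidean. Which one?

Serial: yes — every world has a successor (e.g. 0 R 0).
Symmetric: no — 3 R 0 but not 0 R 3.
Transitive: yes — every two-step R-path is closed by a direct edge.
Euclidean: yes — any two successors of a common world are R-related.
Only symmetric fails.

symmetric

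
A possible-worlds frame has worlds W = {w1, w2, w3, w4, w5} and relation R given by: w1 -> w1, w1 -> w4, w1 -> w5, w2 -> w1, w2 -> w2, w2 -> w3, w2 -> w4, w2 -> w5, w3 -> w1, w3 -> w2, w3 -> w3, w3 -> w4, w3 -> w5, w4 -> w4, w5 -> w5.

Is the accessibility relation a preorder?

Yes

Reflexive: yes — every world is R-related to itself.
Transitive: yes — every two-step R-path is closed by a direct edge.
So R is a preorder.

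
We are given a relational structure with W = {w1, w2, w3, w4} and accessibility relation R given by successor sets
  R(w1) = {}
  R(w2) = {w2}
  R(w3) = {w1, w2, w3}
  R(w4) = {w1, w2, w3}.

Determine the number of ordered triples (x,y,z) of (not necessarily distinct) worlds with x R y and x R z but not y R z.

Enumerating: (w3,w1,w1), (w3,w1,w2), (w3,w1,w3), (w3,w2,w1), (w3,w2,w3), (w4,w1,w1), (w4,w1,w2), (w4,w1,w3), (w4,w2,w1), (w4,w2,w3).

10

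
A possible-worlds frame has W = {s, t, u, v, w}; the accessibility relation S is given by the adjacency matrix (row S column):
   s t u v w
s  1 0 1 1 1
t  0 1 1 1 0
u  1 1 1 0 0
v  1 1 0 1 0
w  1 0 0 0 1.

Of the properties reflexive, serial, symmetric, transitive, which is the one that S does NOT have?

transitive

Reflexive: yes — every world is S-related to itself.
Serial: yes — every world has a successor (e.g. s S s).
Symmetric: yes — every pair in S has its reverse in S.
Transitive: no — s S u and u S t, but not s S t.
Only transitive fails.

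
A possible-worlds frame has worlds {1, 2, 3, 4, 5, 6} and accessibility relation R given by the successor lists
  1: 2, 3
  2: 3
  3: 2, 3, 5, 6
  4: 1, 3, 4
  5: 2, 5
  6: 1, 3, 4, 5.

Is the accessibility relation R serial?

Serial: yes — every world has a successor (e.g. 1 R 2).

Yes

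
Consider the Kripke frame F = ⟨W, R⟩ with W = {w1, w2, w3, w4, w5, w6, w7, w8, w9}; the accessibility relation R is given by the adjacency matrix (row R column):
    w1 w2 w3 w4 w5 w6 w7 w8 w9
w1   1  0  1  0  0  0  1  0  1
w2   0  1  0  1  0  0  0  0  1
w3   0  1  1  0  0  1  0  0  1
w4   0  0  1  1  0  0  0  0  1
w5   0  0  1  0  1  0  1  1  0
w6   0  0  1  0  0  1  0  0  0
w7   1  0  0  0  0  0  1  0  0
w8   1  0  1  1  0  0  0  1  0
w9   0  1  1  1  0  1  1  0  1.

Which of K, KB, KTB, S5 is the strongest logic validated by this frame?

Symmetric (axiom B): no — w1 R w3 but not w3 R w1.
Reflexive (axiom T): yes — every world is R-related to itself.
Euclidean (axiom 5): no — w1 R w3 and w1 R w7, but not w3 R w7.
So F validates K; KB would additionally require R to be symmetric. The strongest is K.

K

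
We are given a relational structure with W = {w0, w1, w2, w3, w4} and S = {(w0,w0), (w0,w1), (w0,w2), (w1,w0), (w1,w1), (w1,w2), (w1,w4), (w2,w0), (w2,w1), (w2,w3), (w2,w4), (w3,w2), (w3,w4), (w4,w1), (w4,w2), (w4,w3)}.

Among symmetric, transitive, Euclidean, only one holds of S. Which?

symmetric

Symmetric: yes — every pair in S has its reverse in S.
Transitive: no — w0 S w1 and w1 S w4, but not w0 S w4.
Euclidean: no — w1 S w0 and w1 S w4, but not w0 S w4.
Only symmetric holds.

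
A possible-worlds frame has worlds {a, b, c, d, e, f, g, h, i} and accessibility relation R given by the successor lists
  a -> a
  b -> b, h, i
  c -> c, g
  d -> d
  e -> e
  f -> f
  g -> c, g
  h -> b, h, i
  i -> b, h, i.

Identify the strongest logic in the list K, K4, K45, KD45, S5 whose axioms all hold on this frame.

S5

Transitive (axiom 4): yes — every two-step R-path is closed by a direct edge.
Euclidean (axiom 5): yes — any two successors of a common world are R-related.
Serial (axiom D): yes — every world has a successor (e.g. a R a).
Reflexive (axiom T): yes — every world is R-related to itself.
So F validates K, K4, K45, KD45, S5. The strongest is S5.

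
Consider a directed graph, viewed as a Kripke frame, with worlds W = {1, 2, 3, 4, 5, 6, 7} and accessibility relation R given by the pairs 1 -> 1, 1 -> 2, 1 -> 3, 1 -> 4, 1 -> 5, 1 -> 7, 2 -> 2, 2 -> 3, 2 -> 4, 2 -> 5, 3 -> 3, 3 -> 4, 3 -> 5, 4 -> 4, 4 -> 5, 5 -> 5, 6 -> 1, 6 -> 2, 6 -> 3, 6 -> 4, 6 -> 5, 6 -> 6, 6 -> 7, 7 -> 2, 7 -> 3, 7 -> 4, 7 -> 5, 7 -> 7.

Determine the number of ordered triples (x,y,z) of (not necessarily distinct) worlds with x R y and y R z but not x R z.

0

R is transitive; there are no such tuples.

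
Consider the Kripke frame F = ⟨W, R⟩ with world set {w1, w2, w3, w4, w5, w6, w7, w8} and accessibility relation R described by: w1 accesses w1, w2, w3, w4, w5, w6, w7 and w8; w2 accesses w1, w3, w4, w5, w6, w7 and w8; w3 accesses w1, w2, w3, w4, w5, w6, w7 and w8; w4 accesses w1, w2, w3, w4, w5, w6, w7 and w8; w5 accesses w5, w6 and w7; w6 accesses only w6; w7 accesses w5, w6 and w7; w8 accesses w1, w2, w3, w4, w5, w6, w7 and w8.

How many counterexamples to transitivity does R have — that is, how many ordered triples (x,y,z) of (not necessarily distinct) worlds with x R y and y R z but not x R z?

4

Enumerating: (w2,w1,w2), (w2,w3,w2), (w2,w4,w2), (w2,w8,w2).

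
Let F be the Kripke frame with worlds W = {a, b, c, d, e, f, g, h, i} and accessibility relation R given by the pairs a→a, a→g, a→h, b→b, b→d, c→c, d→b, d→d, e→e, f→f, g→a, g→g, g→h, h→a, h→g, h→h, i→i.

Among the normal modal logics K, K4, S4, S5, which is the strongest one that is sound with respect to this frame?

S5

Transitive (axiom 4): yes — every two-step R-path is closed by a direct edge.
Reflexive (axiom T): yes — every world is R-related to itself.
Euclidean (axiom 5): yes — any two successors of a common world are R-related.
So F validates K, K4, S4, S5. The strongest is S5.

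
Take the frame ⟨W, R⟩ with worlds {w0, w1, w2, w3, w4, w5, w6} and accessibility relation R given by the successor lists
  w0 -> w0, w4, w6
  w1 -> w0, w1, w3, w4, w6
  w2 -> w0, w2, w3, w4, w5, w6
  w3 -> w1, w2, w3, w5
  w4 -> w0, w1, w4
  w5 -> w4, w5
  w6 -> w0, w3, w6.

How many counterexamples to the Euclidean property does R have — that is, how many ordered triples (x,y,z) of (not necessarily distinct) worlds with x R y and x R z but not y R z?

39

Enumerating: (w0,w4,w6), (w0,w6,w4), (w1,w0,w1), (w1,w0,w3), (w1,w3,w0), (w1,w3,w4), (w1,w3,w6), (w1,w4,w3), (w1,w4,w6), (w1,w6,w1), (w1,w6,w4), (w2,w0,w2), … and 27 more.
Total: 39.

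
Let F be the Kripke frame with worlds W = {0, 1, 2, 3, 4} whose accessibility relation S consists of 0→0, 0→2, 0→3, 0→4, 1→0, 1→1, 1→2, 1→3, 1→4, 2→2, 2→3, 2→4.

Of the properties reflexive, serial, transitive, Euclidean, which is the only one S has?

Reflexive: no — 3 is not related to itself.
Serial: no — 3 has no S-successor.
Transitive: yes — every two-step S-path is closed by a direct edge.
Euclidean: no — 0 S 3 and 0 S 2, but not 3 S 2.
Only transitive holds.

transitive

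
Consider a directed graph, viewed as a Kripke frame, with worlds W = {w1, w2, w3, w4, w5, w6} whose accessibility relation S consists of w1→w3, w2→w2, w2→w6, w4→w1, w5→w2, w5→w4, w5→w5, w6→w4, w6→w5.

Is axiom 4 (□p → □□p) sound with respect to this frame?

The schema 4 characterises exactly the transitive frames.
Transitive: no — w2 S w6 and w6 S w4, but not w2 S w4.

No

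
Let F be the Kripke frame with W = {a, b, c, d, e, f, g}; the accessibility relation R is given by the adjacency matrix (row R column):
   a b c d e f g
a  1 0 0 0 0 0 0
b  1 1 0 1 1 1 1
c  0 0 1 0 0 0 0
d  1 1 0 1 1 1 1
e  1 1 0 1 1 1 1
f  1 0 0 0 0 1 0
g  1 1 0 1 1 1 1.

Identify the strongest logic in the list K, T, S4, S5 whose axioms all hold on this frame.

S4

Reflexive (axiom T): yes — every world is R-related to itself.
Transitive (axiom 4): yes — every two-step R-path is closed by a direct edge.
Euclidean (axiom 5): no — b R a and b R d, but not a R d.
So F validates K, T, S4; S5 would additionally require R to be Euclidean. The strongest is S4.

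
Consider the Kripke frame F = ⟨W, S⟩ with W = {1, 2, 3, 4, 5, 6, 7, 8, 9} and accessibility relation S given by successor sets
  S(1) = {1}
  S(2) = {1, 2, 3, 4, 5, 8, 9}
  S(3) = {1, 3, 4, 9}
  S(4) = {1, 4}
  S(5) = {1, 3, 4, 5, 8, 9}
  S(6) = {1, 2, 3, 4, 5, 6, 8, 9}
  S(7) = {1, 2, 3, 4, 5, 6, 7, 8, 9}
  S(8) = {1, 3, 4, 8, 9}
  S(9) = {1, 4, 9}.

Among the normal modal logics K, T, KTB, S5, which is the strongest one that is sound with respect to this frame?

Reflexive (axiom T): yes — every world is S-related to itself.
Symmetric (axiom B): no — 2 S 1 but not 1 S 2.
Euclidean (axiom 5): no — 2 S 1 and 2 S 3, but not 1 S 3.
So F validates K, T; KTB would additionally require S to be symmetric. The strongest is T.

T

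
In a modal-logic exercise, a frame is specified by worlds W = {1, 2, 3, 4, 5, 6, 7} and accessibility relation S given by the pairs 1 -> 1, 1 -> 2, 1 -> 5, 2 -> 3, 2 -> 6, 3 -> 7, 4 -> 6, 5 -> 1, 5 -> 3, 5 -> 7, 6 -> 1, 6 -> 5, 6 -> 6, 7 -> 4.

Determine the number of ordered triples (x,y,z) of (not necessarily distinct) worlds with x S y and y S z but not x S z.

Enumerating: (1,2,3), (1,2,6), (1,5,3), (1,5,7), (2,3,7), (2,6,1), (2,6,5), (3,7,4), (4,6,1), (4,6,5), (5,1,2), (5,1,5), (5,7,4), (6,1,2), (6,5,3), (6,5,7), (7,4,6).

17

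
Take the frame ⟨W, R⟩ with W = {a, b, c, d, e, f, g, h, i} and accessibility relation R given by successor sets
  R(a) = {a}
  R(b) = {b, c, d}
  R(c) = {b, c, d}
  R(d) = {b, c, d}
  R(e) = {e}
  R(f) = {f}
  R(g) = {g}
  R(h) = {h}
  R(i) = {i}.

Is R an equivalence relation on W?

Yes

Reflexive: yes — every world is R-related to itself.
Symmetric: yes — every pair in R has its reverse in R.
Transitive: yes — every two-step R-path is closed by a direct edge.
So R is an equivalence relation.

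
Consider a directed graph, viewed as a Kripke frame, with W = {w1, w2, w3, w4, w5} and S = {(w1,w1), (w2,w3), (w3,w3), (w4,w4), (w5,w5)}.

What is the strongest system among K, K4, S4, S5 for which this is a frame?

Transitive (axiom 4): yes — every two-step S-path is closed by a direct edge.
Reflexive (axiom T): no — w2 is not related to itself.
Euclidean (axiom 5): yes — any two successors of a common world are S-related.
So F validates K, K4; S4 would additionally require S to be reflexive. The strongest is K4.

K4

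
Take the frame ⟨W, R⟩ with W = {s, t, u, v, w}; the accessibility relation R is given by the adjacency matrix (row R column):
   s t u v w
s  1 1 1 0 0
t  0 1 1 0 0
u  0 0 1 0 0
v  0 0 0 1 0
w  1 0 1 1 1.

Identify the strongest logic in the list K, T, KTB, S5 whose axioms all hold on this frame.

T

Reflexive (axiom T): yes — every world is R-related to itself.
Symmetric (axiom B): no — s R t but not t R s.
Euclidean (axiom 5): no — s R u and s R t, but not u R t.
So F validates K, T; KTB would additionally require R to be symmetric. The strongest is T.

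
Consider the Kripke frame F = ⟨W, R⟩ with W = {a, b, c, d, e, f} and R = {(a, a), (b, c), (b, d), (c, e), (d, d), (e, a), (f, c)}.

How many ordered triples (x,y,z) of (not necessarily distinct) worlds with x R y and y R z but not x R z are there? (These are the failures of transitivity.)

3

Enumerating: (b,c,e), (c,e,a), (f,c,e).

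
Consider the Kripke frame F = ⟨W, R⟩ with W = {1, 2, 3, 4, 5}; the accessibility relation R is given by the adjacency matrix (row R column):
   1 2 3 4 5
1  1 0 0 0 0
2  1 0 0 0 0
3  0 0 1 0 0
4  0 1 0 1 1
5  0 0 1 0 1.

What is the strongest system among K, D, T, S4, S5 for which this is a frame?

Serial (axiom D): yes — every world has a successor (e.g. 1 R 1).
Reflexive (axiom T): no — 2 is not related to itself.
Transitive (axiom 4): no — 4 R 2 and 2 R 1, but not 4 R 1.
Euclidean (axiom 5): no — 4 R 2 and 4 R 5, but not 2 R 5.
So F validates K, D; T would additionally require R to be reflexive. The strongest is D.

D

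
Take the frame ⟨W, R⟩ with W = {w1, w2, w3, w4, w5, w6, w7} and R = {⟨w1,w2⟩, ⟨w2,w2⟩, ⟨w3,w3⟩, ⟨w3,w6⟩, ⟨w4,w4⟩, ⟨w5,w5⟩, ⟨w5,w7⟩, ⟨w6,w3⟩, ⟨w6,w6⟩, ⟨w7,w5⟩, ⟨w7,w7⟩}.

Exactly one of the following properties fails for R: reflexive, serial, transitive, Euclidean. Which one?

Reflexive: no — w1 is not related to itself.
Serial: yes — every world has a successor (e.g. w1 R w2).
Transitive: yes — every two-step R-path is closed by a direct edge.
Euclidean: yes — any two successors of a common world are R-related.
Only reflexive fails.

reflexive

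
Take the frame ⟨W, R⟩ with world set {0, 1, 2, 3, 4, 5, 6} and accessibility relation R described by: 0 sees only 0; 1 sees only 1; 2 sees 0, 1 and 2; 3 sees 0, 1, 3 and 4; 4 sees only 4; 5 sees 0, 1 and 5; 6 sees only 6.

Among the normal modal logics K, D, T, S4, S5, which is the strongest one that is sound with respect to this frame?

Serial (axiom D): yes — every world has a successor (e.g. 0 R 0).
Reflexive (axiom T): yes — every world is R-related to itself.
Transitive (axiom 4): yes — every two-step R-path is closed by a direct edge.
Euclidean (axiom 5): no — 2 R 0 and 2 R 1, but not 0 R 1.
So F validates K, D, T, S4; S5 would additionally require R to be Euclidean. The strongest is S4.

S4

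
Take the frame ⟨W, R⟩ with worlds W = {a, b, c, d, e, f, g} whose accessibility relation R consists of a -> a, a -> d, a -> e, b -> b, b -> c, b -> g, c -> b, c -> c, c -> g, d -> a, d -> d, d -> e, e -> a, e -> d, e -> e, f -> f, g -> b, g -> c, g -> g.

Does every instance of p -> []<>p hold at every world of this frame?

By correspondence theory, B is valid on a frame iff R is symmetric.
Symmetric: yes — every pair in R has its reverse in R.

Yes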